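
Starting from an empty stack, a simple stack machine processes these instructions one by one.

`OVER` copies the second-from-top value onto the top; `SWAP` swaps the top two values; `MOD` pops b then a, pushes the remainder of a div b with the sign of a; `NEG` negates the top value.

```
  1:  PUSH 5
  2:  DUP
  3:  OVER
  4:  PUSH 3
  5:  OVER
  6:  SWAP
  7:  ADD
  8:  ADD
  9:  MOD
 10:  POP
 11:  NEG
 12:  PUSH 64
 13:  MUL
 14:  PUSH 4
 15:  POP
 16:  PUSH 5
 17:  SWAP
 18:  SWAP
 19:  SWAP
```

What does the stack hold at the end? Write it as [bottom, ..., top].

PUSH 5  : [5]
DUP     : [5, 5]
OVER    : [5, 5, 5]
PUSH 3  : [5, 5, 5, 3]
OVER    : [5, 5, 5, 3, 5]
SWAP    : [5, 5, 5, 5, 3]
ADD     : [5, 5, 5, 8]
ADD     : [5, 5, 13]
MOD     : [5, 5]
POP     : [5]
NEG     : [-5]
PUSH 64 : [-5, 64]
MUL     : [-320]
PUSH 4  : [-320, 4]
POP     : [-320]
PUSH 5  : [-320, 5]
SWAP    : [5, -320]
SWAP    : [-320, 5]
SWAP    : [5, -320]

[5, -320]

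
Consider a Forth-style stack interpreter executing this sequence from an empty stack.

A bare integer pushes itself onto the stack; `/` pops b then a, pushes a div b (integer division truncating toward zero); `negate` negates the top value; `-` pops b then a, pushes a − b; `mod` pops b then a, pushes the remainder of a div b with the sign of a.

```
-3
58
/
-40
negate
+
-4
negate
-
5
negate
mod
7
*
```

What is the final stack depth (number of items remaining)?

-3     : [-3]
58     : [-3, 58]
/      : [0]
-40    : [0, -40]
negate : [0, 40]
+      : [40]
-4     : [40, -4]
negate : [40, 4]
-      : [36]
5      : [36, 5]
negate : [36, -5]
mod    : [1]
7      : [1, 7]
*      : [7]

1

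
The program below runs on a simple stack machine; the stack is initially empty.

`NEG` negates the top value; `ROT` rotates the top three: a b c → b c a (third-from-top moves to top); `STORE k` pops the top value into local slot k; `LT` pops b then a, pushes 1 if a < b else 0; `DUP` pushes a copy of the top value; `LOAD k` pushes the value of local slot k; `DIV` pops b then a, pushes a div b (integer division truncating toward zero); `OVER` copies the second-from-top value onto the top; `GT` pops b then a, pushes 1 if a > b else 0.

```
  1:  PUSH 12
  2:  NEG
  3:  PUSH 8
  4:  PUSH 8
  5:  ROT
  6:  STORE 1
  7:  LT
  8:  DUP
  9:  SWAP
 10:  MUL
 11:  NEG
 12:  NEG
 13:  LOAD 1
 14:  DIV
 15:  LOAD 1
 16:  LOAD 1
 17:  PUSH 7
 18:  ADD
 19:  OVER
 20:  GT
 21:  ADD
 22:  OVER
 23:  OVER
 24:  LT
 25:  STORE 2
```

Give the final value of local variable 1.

-12

PUSH 12  12
NEG      -12
PUSH 8   -12 8
PUSH 8   -12 8 8
ROT      8 8 -12
STORE 1  8 8
LT       0
DUP      0 0
SWAP     0 0
MUL      0
NEG      0
NEG      0
LOAD 1   0 -12
DIV      0
LOAD 1   0 -12
LOAD 1   0 -12 -12
PUSH 7   0 -12 -12 7
ADD      0 -12 -5
OVER     0 -12 -5 -12
GT       0 -12 1
ADD      0 -11
OVER     0 -11 0
OVER     0 -11 0 -11
LT       0 -11 0
STORE 2  0 -11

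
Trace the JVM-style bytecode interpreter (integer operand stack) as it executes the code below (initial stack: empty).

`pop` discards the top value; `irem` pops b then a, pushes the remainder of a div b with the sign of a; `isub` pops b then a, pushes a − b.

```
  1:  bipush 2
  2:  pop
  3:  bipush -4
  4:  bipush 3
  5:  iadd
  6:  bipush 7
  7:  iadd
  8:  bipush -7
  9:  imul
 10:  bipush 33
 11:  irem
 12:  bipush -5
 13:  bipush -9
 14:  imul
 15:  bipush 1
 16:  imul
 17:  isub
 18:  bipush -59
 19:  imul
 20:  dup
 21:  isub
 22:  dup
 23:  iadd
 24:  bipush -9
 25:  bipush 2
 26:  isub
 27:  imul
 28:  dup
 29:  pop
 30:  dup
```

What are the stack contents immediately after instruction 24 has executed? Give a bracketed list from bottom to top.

[0, -9]

bipush 2   -> [2]
pop        -> []
bipush -4  -> [-4]
bipush 3   -> [-4, 3]
iadd       -> [-1]
bipush 7   -> [-1, 7]
iadd       -> [6]
bipush -7  -> [6, -7]
imul       -> [-42]
bipush 33  -> [-42, 33]
irem       -> [-9]
bipush -5  -> [-9, -5]
bipush -9  -> [-9, -5, -9]
imul       -> [-9, 45]
bipush 1   -> [-9, 45, 1]
imul       -> [-9, 45]
isub       -> [-54]
bipush -59 -> [-54, -59]
imul       -> [3186]
dup        -> [3186, 3186]
isub       -> [0]
dup        -> [0, 0]
iadd       -> [0]
bipush -9  -> [0, -9]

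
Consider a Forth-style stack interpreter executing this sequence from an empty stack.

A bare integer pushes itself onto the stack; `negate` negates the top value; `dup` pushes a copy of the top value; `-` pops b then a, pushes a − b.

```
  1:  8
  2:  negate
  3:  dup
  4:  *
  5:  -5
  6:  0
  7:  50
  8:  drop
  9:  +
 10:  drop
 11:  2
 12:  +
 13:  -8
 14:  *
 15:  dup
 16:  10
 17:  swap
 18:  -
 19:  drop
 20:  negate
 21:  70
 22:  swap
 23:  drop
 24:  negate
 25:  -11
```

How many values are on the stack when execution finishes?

2

8      : [8]
negate : [-8]
dup    : [-8, -8]
*      : [64]
-5     : [64, -5]
0      : [64, -5, 0]
50     : [64, -5, 0, 50]
drop   : [64, -5, 0]
+      : [64, -5]
drop   : [64]
2      : [64, 2]
+      : [66]
-8     : [66, -8]
*      : [-528]
dup    : [-528, -528]
10     : [-528, -528, 10]
swap   : [-528, 10, -528]
-      : [-528, 538]
drop   : [-528]
negate : [528]
70     : [528, 70]
swap   : [70, 528]
drop   : [70]
negate : [-70]
-11    : [-70, -11]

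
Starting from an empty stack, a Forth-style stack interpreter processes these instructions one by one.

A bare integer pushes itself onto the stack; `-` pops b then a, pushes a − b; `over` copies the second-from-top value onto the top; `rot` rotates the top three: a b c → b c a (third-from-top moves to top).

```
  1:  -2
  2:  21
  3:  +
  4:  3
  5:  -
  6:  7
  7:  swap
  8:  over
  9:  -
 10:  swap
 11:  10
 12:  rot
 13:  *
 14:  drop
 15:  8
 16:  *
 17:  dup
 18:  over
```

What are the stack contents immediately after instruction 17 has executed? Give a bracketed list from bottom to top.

-2    -2
21    -2 21
+     19
3     19 3
-     16
7     16 7
swap  7 16
over  7 16 7
-     7 9
swap  9 7
10    9 7 10
rot   7 10 9
*     7 90
drop  7
8     7 8
*     56
dup   56 56

[56, 56]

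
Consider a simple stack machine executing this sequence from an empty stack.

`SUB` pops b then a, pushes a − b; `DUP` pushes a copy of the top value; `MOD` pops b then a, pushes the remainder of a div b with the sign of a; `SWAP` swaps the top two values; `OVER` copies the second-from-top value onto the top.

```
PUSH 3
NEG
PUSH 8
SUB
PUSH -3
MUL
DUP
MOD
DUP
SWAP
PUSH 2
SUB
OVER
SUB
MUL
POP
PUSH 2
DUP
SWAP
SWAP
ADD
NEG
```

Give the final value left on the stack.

-4

PUSH 3  : 3
NEG     : -3
PUSH 8  : -3 8
SUB     : -11
PUSH -3 : -11 -3
MUL     : 33
DUP     : 33 33
MOD     : 0
DUP     : 0 0
SWAP    : 0 0
PUSH 2  : 0 0 2
SUB     : 0 -2
OVER    : 0 -2 0
SUB     : 0 -2
MUL     : 0
POP     : (empty)
PUSH 2  : 2
DUP     : 2 2
SWAP    : 2 2
SWAP    : 2 2
ADD     : 4
NEG     : -4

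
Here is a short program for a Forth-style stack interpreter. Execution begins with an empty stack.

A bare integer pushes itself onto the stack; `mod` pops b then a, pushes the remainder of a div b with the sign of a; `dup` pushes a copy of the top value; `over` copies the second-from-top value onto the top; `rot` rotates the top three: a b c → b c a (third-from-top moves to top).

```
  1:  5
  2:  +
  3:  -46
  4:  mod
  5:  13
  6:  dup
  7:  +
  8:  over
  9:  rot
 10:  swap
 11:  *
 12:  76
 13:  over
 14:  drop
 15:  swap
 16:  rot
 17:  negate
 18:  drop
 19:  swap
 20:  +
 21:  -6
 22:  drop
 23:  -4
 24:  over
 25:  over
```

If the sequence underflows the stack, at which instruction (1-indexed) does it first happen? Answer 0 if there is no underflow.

5  5
+  — needs 2 operands, stack has 1 → underflow

2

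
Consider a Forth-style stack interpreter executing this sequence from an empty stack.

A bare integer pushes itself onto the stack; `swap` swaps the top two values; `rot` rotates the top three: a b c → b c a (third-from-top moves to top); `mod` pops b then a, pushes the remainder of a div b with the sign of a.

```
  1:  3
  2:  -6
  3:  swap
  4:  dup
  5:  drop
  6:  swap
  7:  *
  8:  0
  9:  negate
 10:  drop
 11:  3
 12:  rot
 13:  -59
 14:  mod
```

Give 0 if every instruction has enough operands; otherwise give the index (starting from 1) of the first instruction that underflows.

3       [3]
-6      [3, -6]
swap    [-6, 3]
dup     [-6, 3, 3]
drop    [-6, 3]
swap    [3, -6]
*       [-18]
0       [-18, 0]
negate  [-18, 0]
drop    [-18]
3       [-18, 3]
rot  — needs 3 operands, stack has 2 → underflow

12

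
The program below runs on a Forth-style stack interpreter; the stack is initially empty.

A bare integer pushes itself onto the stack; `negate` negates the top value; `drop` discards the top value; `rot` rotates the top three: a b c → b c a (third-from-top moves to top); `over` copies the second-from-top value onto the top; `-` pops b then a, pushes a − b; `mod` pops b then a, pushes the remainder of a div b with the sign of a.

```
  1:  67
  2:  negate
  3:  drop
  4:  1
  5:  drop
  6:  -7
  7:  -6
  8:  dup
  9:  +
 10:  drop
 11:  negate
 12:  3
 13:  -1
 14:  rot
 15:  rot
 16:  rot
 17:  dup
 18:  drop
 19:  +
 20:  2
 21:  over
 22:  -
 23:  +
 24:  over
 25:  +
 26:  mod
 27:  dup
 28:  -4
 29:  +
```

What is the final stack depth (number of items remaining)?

67      67
negate  -67
drop    (empty)
1       1
drop    (empty)
-7      -7
-6      -7 -6
dup     -7 -6 -6
+       -7 -12
drop    -7
negate  7
3       7 3
-1      7 3 -1
rot     3 -1 7
rot     -1 7 3
rot     7 3 -1
dup     7 3 -1 -1
drop    7 3 -1
+       7 2
2       7 2 2
over    7 2 2 2
-       7 2 0
+       7 2
over    7 2 7
+       7 9
mod     7
dup     7 7
-4      7 7 -4
+       7 3

2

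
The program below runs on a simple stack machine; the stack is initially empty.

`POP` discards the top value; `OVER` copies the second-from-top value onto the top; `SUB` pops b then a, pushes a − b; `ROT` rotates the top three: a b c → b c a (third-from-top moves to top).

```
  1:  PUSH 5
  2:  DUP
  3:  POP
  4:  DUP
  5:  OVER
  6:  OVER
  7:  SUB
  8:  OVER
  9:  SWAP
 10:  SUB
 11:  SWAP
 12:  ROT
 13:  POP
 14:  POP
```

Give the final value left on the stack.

PUSH 5 → [5]
DUP    → [5, 5]
POP    → [5]
DUP    → [5, 5]
OVER   → [5, 5, 5]
OVER   → [5, 5, 5, 5]
SUB    → [5, 5, 0]
OVER   → [5, 5, 0, 5]
SWAP   → [5, 5, 5, 0]
SUB    → [5, 5, 5]
SWAP   → [5, 5, 5]
ROT    → [5, 5, 5]
POP    → [5, 5]
POP    → [5]

5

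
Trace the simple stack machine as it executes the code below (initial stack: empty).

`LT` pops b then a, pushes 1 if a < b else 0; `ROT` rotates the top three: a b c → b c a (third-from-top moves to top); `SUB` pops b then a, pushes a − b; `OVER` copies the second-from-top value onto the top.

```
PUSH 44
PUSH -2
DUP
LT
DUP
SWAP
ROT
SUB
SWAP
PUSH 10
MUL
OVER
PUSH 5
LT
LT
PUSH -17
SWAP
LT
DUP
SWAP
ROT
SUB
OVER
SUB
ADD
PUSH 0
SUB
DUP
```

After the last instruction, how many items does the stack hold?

2

PUSH 44   [44]
PUSH -2   [44, -2]
DUP       [44, -2, -2]
LT        [44, 0]
DUP       [44, 0, 0]
SWAP      [44, 0, 0]
ROT       [0, 0, 44]
SUB       [0, -44]
SWAP      [-44, 0]
PUSH 10   [-44, 0, 10]
MUL       [-44, 0]
OVER      [-44, 0, -44]
PUSH 5    [-44, 0, -44, 5]
LT        [-44, 0, 1]
LT        [-44, 1]
PUSH -17  [-44, 1, -17]
SWAP      [-44, -17, 1]
LT        [-44, 1]
DUP       [-44, 1, 1]
SWAP      [-44, 1, 1]
ROT       [1, 1, -44]
SUB       [1, 45]
OVER      [1, 45, 1]
SUB       [1, 44]
ADD       [45]
PUSH 0    [45, 0]
SUB       [45]
DUP       [45, 45]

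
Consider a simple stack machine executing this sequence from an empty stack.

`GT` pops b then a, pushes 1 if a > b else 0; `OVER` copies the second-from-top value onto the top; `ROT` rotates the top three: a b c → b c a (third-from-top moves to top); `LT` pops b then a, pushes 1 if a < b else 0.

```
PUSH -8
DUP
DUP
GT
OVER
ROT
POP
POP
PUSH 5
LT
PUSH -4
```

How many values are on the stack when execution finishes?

PUSH -8 : -8
DUP     : -8 -8
DUP     : -8 -8 -8
GT      : -8 0
OVER    : -8 0 -8
ROT     : 0 -8 -8
POP     : 0 -8
POP     : 0
PUSH 5  : 0 5
LT      : 1
PUSH -4 : 1 -4

2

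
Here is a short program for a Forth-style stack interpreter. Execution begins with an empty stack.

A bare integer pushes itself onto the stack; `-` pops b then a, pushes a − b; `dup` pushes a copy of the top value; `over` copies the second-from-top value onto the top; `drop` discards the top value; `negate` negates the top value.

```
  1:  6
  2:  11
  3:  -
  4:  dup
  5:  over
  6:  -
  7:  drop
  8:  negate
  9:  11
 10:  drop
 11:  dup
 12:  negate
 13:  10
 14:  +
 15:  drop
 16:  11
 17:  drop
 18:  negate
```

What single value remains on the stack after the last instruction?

6       [6]
11      [6, 11]
-       [-5]
dup     [-5, -5]
over    [-5, -5, -5]
-       [-5, 0]
drop    [-5]
negate  [5]
11      [5, 11]
drop    [5]
dup     [5, 5]
negate  [5, -5]
10      [5, -5, 10]
+       [5, 5]
drop    [5]
11      [5, 11]
drop    [5]
negate  [-5]

-5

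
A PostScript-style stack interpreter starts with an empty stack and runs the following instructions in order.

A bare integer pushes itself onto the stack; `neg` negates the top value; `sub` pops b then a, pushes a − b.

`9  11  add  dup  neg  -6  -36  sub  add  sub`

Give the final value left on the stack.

9   → 9
11  → 9 11
add → 20
dup → 20 20
neg → 20 -20
-6  → 20 -20 -6
-36 → 20 -20 -6 -36
sub → 20 -20 30
add → 20 10
sub → 10

10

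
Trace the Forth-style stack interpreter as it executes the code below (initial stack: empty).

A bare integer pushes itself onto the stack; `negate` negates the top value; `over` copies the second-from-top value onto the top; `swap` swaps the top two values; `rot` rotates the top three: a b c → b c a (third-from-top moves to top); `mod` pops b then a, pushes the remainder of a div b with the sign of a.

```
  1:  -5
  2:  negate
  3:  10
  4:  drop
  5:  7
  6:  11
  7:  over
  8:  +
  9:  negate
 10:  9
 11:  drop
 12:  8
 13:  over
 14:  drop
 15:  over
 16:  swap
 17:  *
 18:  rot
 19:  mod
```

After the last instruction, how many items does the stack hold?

3

-5     -> [-5]
negate -> [5]
10     -> [5, 10]
drop   -> [5]
7      -> [5, 7]
11     -> [5, 7, 11]
over   -> [5, 7, 11, 7]
+      -> [5, 7, 18]
negate -> [5, 7, -18]
9      -> [5, 7, -18, 9]
drop   -> [5, 7, -18]
8      -> [5, 7, -18, 8]
over   -> [5, 7, -18, 8, -18]
drop   -> [5, 7, -18, 8]
over   -> [5, 7, -18, 8, -18]
swap   -> [5, 7, -18, -18, 8]
*      -> [5, 7, -18, -144]
rot    -> [5, -18, -144, 7]
mod    -> [5, -18, -4]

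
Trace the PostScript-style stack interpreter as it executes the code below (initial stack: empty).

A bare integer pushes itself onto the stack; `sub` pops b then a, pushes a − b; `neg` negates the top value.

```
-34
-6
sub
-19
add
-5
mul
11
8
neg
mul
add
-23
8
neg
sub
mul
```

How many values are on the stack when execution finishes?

-34 -> -34
-6  -> -34 -6
sub -> -28
-19 -> -28 -19
add -> -47
-5  -> -47 -5
mul -> 235
11  -> 235 11
8   -> 235 11 8
neg -> 235 11 -8
mul -> 235 -88
add -> 147
-23 -> 147 -23
8   -> 147 -23 8
neg -> 147 -23 -8
sub -> 147 -15
mul -> -2205

1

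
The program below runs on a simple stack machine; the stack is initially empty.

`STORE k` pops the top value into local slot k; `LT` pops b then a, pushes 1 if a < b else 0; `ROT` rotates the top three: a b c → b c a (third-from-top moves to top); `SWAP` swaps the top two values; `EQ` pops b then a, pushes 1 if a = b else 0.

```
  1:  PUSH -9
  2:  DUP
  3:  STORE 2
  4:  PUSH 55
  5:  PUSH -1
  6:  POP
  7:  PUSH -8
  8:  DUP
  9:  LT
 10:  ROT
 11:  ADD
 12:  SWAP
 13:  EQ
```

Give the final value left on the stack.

0

PUSH -9 → -9
DUP     → -9 -9
STORE 2 → -9
PUSH 55 → -9 55
PUSH -1 → -9 55 -1
POP     → -9 55
PUSH -8 → -9 55 -8
DUP     → -9 55 -8 -8
LT      → -9 55 0
ROT     → 55 0 -9
ADD     → 55 -9
SWAP    → -9 55
EQ      → 0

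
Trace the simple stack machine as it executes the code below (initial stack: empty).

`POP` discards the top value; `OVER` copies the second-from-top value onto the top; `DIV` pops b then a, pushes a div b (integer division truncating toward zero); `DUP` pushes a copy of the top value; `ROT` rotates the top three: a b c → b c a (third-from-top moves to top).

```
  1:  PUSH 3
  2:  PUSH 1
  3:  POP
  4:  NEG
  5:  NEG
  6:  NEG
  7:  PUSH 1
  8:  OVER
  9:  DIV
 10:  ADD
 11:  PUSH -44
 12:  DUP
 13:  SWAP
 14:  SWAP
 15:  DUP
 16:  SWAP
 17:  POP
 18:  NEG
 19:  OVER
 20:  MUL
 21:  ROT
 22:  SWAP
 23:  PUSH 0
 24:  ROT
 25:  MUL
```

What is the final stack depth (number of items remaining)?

PUSH 3    [3]
PUSH 1    [3, 1]
POP       [3]
NEG       [-3]
NEG       [3]
NEG       [-3]
PUSH 1    [-3, 1]
OVER      [-3, 1, -3]
DIV       [-3, 0]
ADD       [-3]
PUSH -44  [-3, -44]
DUP       [-3, -44, -44]
SWAP      [-3, -44, -44]
SWAP      [-3, -44, -44]
DUP       [-3, -44, -44, -44]
SWAP      [-3, -44, -44, -44]
POP       [-3, -44, -44]
NEG       [-3, -44, 44]
OVER      [-3, -44, 44, -44]
MUL       [-3, -44, -1936]
ROT       [-44, -1936, -3]
SWAP      [-44, -3, -1936]
PUSH 0    [-44, -3, -1936, 0]
ROT       [-44, -1936, 0, -3]
MUL       [-44, -1936, 0]

3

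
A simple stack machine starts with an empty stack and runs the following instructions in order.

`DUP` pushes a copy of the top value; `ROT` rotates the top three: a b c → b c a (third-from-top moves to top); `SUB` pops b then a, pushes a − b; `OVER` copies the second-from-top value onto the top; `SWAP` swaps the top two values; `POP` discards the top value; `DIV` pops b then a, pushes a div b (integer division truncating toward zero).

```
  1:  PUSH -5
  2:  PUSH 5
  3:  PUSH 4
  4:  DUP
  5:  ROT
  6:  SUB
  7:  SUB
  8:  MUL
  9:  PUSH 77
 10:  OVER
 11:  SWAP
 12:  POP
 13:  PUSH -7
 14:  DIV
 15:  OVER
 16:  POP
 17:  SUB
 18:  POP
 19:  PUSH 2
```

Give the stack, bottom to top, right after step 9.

PUSH -5 : [-5]
PUSH 5  : [-5, 5]
PUSH 4  : [-5, 5, 4]
DUP     : [-5, 5, 4, 4]
ROT     : [-5, 4, 4, 5]
SUB     : [-5, 4, -1]
SUB     : [-5, 5]
MUL     : [-25]
PUSH 77 : [-25, 77]

[-25, 77]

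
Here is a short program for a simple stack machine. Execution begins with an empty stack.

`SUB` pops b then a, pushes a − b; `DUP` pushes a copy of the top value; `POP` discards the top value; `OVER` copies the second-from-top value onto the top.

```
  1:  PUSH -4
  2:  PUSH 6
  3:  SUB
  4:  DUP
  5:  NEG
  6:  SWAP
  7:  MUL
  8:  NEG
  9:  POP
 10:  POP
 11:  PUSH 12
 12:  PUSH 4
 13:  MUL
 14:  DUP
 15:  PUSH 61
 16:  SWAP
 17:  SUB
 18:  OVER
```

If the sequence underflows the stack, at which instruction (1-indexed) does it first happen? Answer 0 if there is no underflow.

PUSH -4 : [-4]
PUSH 6  : [-4, 6]
SUB     : [-10]
DUP     : [-10, -10]
NEG     : [-10, 10]
SWAP    : [10, -10]
MUL     : [-100]
NEG     : [100]
POP     : []
POP  — needs 1 operand, stack has 0 → underflow

10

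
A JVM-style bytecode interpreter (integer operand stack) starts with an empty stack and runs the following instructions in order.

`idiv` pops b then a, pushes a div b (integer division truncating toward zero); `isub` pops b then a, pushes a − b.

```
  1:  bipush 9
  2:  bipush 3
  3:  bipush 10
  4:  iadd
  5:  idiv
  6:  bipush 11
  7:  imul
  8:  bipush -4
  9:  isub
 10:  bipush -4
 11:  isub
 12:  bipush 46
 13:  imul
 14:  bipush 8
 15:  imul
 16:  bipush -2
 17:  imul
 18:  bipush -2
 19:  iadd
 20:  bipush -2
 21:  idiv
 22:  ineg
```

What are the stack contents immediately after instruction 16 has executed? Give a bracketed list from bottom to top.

bipush 9  -> [9]
bipush 3  -> [9, 3]
bipush 10 -> [9, 3, 10]
iadd      -> [9, 13]
idiv      -> [0]
bipush 11 -> [0, 11]
imul      -> [0]
bipush -4 -> [0, -4]
isub      -> [4]
bipush -4 -> [4, -4]
isub      -> [8]
bipush 46 -> [8, 46]
imul      -> [368]
bipush 8  -> [368, 8]
imul      -> [2944]
bipush -2 -> [2944, -2]

[2944, -2]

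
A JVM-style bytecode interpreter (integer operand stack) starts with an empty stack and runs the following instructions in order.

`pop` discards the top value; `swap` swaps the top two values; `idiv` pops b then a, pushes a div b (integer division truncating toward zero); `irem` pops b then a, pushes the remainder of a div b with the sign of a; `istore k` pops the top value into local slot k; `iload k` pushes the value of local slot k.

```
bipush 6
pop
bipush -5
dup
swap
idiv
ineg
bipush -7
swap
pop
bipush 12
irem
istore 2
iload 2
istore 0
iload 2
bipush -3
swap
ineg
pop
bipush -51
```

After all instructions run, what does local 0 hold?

-7

bipush 6    [6]
pop         []
bipush -5   [-5]
dup         [-5, -5]
swap        [-5, -5]
idiv        [1]
ineg        [-1]
bipush -7   [-1, -7]
swap        [-7, -1]
pop         [-7]
bipush 12   [-7, 12]
irem        [-7]
istore 2    []
iload 2     [-7]
istore 0    []
iload 2     [-7]
bipush -3   [-7, -3]
swap        [-3, -7]
ineg        [-3, 7]
pop         [-3]
bipush -51  [-3, -51]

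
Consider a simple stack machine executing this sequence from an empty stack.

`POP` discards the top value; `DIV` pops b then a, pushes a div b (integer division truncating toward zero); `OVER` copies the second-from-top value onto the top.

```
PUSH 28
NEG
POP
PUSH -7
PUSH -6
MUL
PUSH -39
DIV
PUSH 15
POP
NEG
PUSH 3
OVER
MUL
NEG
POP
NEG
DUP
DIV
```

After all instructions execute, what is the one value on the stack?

PUSH 28  : [28]
NEG      : [-28]
POP      : []
PUSH -7  : [-7]
PUSH -6  : [-7, -6]
MUL      : [42]
PUSH -39 : [42, -39]
DIV      : [-1]
PUSH 15  : [-1, 15]
POP      : [-1]
NEG      : [1]
PUSH 3   : [1, 3]
OVER     : [1, 3, 1]
MUL      : [1, 3]
NEG      : [1, -3]
POP      : [1]
NEG      : [-1]
DUP      : [-1, -1]
DIV      : [1]

1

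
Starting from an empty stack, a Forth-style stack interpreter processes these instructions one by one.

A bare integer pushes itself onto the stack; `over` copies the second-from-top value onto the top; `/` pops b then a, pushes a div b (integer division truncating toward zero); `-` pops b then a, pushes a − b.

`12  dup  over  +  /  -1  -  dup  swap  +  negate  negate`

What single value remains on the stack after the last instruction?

12     -> [12]
dup    -> [12, 12]
over   -> [12, 12, 12]
+      -> [12, 24]
/      -> [0]
-1     -> [0, -1]
-      -> [1]
dup    -> [1, 1]
swap   -> [1, 1]
+      -> [2]
negate -> [-2]
negate -> [2]

2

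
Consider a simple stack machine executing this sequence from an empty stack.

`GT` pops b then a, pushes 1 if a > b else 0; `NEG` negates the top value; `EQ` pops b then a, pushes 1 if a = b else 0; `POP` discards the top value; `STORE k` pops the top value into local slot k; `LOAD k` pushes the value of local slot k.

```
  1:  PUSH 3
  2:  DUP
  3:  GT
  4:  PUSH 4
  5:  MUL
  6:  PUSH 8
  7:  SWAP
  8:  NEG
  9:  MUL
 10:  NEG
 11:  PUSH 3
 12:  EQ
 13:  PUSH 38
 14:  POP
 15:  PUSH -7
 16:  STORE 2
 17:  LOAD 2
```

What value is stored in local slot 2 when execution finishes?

PUSH 3  → 3
DUP     → 3 3
GT      → 0
PUSH 4  → 0 4
MUL     → 0
PUSH 8  → 0 8
SWAP    → 8 0
NEG     → 8 0
MUL     → 0
NEG     → 0
PUSH 3  → 0 3
EQ      → 0
PUSH 38 → 0 38
POP     → 0
PUSH -7 → 0 -7
STORE 2 → 0
LOAD 2  → 0 -7

-7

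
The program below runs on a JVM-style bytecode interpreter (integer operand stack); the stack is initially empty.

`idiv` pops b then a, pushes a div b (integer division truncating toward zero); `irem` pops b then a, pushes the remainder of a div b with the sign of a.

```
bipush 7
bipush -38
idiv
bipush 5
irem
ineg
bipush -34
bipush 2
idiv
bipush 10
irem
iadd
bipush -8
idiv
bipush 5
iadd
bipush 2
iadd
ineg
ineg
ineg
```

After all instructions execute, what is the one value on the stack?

bipush 7    [7]
bipush -38  [7, -38]
idiv        [0]
bipush 5    [0, 5]
irem        [0]
ineg        [0]
bipush -34  [0, -34]
bipush 2    [0, -34, 2]
idiv        [0, -17]
bipush 10   [0, -17, 10]
irem        [0, -7]
iadd        [-7]
bipush -8   [-7, -8]
idiv        [0]
bipush 5    [0, 5]
iadd        [5]
bipush 2    [5, 2]
iadd        [7]
ineg        [-7]
ineg        [7]
ineg        [-7]

-7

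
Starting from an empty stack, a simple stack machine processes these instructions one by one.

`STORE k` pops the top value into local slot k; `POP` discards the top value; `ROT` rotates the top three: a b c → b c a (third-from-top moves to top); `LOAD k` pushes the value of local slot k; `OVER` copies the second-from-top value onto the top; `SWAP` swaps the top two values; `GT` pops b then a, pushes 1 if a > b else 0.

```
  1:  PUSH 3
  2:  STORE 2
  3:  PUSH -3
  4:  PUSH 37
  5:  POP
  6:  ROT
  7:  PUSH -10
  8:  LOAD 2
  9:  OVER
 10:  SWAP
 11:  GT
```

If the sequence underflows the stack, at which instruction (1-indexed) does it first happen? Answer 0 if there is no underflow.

PUSH 3  : 3
STORE 2 : (empty)
PUSH -3 : -3
PUSH 37 : -3 37
POP     : -3
ROT  — needs 3 operands, stack has 1 → underflow

6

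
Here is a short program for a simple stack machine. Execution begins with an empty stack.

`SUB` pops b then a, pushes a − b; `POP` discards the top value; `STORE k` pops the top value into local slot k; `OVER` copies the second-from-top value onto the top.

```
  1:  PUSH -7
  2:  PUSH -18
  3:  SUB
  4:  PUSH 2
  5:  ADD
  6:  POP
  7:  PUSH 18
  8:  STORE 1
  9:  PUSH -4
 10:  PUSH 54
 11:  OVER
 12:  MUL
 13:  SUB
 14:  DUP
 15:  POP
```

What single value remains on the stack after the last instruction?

212

PUSH -7  -> -7
PUSH -18 -> -7 -18
SUB      -> 11
PUSH 2   -> 11 2
ADD      -> 13
POP      -> (empty)
PUSH 18  -> 18
STORE 1  -> (empty)
PUSH -4  -> -4
PUSH 54  -> -4 54
OVER     -> -4 54 -4
MUL      -> -4 -216
SUB      -> 212
DUP      -> 212 212
POP      -> 212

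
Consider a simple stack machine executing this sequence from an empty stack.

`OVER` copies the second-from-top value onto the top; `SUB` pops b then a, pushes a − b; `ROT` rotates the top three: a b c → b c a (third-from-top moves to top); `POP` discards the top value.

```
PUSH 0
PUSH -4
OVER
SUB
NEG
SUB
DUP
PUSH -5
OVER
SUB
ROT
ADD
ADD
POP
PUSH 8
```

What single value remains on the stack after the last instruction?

PUSH 0  : [0]
PUSH -4 : [0, -4]
OVER    : [0, -4, 0]
SUB     : [0, -4]
NEG     : [0, 4]
SUB     : [-4]
DUP     : [-4, -4]
PUSH -5 : [-4, -4, -5]
OVER    : [-4, -4, -5, -4]
SUB     : [-4, -4, -1]
ROT     : [-4, -1, -4]
ADD     : [-4, -5]
ADD     : [-9]
POP     : []
PUSH 8  : [8]

8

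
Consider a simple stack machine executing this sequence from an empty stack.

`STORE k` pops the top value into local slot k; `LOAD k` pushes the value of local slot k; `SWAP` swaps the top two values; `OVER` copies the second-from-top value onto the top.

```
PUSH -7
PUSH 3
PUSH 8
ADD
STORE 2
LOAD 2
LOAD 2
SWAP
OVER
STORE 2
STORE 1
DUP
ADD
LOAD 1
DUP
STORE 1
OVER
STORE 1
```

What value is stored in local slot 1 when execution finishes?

22

PUSH -7 → [-7]
PUSH 3  → [-7, 3]
PUSH 8  → [-7, 3, 8]
ADD     → [-7, 11]
STORE 2 → [-7]
LOAD 2  → [-7, 11]
LOAD 2  → [-7, 11, 11]
SWAP    → [-7, 11, 11]
OVER    → [-7, 11, 11, 11]
STORE 2 → [-7, 11, 11]
STORE 1 → [-7, 11]
DUP     → [-7, 11, 11]
ADD     → [-7, 22]
LOAD 1  → [-7, 22, 11]
DUP     → [-7, 22, 11, 11]
STORE 1 → [-7, 22, 11]
OVER    → [-7, 22, 11, 22]
STORE 1 → [-7, 22, 11]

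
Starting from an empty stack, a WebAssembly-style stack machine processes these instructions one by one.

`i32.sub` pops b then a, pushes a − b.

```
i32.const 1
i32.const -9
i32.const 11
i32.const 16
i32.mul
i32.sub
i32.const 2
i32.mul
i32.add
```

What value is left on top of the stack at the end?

-369

i32.const 1   1
i32.const -9  1 -9
i32.const 11  1 -9 11
i32.const 16  1 -9 11 16
i32.mul       1 -9 176
i32.sub       1 -185
i32.const 2   1 -185 2
i32.mul       1 -370
i32.add       -369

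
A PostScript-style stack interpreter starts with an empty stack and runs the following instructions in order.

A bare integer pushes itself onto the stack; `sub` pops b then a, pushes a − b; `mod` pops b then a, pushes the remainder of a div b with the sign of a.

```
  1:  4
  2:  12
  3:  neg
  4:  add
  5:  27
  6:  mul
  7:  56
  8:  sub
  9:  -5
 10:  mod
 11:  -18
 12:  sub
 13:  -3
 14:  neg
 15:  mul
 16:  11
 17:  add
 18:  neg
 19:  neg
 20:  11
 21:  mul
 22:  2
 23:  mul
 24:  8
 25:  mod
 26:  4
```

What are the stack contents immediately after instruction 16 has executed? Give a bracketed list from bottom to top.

4    4
12   4 12
neg  4 -12
add  -8
27   -8 27
mul  -216
56   -216 56
sub  -272
-5   -272 -5
mod  -2
-18  -2 -18
sub  16
-3   16 -3
neg  16 3
mul  48
11   48 11

[48, 11]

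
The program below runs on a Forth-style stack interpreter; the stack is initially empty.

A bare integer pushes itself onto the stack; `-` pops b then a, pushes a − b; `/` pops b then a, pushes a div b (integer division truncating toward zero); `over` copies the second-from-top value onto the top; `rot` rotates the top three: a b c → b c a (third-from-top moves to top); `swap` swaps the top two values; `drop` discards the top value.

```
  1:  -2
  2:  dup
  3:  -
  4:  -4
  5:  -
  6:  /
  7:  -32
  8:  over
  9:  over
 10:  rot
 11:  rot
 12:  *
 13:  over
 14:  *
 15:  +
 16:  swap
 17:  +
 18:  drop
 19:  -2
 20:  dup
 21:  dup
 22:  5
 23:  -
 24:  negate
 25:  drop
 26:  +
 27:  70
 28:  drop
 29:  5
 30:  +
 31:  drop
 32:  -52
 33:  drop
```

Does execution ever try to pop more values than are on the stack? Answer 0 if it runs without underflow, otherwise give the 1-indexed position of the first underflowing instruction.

-2  -> -2
dup -> -2 -2
-   -> 0
-4  -> 0 -4
-   -> 4
/  — needs 2 operands, stack has 1 → underflow

6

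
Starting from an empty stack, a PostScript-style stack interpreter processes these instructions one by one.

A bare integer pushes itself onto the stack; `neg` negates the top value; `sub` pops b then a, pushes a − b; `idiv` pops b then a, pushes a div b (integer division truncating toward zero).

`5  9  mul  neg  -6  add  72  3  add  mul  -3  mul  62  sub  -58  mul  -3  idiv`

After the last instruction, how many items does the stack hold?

1

5    → 5
9    → 5 9
mul  → 45
neg  → -45
-6   → -45 -6
add  → -51
72   → -51 72
3    → -51 72 3
add  → -51 75
mul  → -3825
-3   → -3825 -3
mul  → 11475
62   → 11475 62
sub  → 11413
-58  → 11413 -58
mul  → -661954
-3   → -661954 -3
idiv → 220651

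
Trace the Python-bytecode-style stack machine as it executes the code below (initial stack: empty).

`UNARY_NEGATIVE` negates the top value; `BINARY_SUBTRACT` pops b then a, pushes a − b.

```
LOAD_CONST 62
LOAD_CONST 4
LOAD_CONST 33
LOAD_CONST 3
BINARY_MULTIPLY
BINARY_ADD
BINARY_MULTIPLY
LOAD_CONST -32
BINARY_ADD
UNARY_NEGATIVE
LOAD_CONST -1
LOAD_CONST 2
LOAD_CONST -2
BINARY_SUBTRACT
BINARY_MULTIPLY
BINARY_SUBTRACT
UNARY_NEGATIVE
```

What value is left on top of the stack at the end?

6350

LOAD_CONST 62    62
LOAD_CONST 4     62 4
LOAD_CONST 33    62 4 33
LOAD_CONST 3     62 4 33 3
BINARY_MULTIPLY  62 4 99
BINARY_ADD       62 103
BINARY_MULTIPLY  6386
LOAD_CONST -32   6386 -32
BINARY_ADD       6354
UNARY_NEGATIVE   -6354
LOAD_CONST -1    -6354 -1
LOAD_CONST 2     -6354 -1 2
LOAD_CONST -2    -6354 -1 2 -2
BINARY_SUBTRACT  -6354 -1 4
BINARY_MULTIPLY  -6354 -4
BINARY_SUBTRACT  -6350
UNARY_NEGATIVE   6350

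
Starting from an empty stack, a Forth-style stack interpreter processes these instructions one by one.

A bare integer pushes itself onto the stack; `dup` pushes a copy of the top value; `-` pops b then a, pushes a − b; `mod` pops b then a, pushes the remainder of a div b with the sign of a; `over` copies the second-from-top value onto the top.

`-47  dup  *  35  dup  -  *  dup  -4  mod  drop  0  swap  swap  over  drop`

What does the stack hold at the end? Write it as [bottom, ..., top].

[0, 0]

-47  : -47
dup  : -47 -47
*    : 2209
35   : 2209 35
dup  : 2209 35 35
-    : 2209 0
*    : 0
dup  : 0 0
-4   : 0 0 -4
mod  : 0 0
drop : 0
0    : 0 0
swap : 0 0
swap : 0 0
over : 0 0 0
drop : 0 0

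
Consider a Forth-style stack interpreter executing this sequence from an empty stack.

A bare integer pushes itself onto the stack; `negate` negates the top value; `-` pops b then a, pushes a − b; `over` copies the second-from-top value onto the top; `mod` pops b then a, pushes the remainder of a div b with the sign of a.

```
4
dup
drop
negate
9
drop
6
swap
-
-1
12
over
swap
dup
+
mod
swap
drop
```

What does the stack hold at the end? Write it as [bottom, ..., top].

[10, -1]

4      : 4
dup    : 4 4
drop   : 4
negate : -4
9      : -4 9
drop   : -4
6      : -4 6
swap   : 6 -4
-      : 10
-1     : 10 -1
12     : 10 -1 12
over   : 10 -1 12 -1
swap   : 10 -1 -1 12
dup    : 10 -1 -1 12 12
+      : 10 -1 -1 24
mod    : 10 -1 -1
swap   : 10 -1 -1
drop   : 10 -1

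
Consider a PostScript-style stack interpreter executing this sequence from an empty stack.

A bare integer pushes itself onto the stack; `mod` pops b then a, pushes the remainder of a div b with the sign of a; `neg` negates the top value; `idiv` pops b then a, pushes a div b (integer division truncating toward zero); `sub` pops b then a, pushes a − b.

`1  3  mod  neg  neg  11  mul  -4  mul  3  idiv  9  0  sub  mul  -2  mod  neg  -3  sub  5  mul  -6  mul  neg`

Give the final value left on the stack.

90

1    -> 1
3    -> 1 3
mod  -> 1
neg  -> -1
neg  -> 1
11   -> 1 11
mul  -> 11
-4   -> 11 -4
mul  -> -44
3    -> -44 3
idiv -> -14
9    -> -14 9
0    -> -14 9 0
sub  -> -14 9
mul  -> -126
-2   -> -126 -2
mod  -> 0
neg  -> 0
-3   -> 0 -3
sub  -> 3
5    -> 3 5
mul  -> 15
-6   -> 15 -6
mul  -> -90
neg  -> 90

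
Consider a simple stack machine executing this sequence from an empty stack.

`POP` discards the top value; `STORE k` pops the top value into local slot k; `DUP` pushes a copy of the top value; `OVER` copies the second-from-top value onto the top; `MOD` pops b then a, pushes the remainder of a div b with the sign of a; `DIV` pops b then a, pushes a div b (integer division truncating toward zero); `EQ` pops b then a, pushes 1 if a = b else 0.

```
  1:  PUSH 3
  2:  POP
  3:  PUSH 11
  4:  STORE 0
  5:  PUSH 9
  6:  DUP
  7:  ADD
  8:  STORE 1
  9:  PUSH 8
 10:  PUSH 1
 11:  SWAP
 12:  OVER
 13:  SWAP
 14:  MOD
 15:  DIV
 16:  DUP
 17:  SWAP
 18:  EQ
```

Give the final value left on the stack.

1

PUSH 3  : 3
POP     : (empty)
PUSH 11 : 11
STORE 0 : (empty)
PUSH 9  : 9
DUP     : 9 9
ADD     : 18
STORE 1 : (empty)
PUSH 8  : 8
PUSH 1  : 8 1
SWAP    : 1 8
OVER    : 1 8 1
SWAP    : 1 1 8
MOD     : 1 1
DIV     : 1
DUP     : 1 1
SWAP    : 1 1
EQ      : 1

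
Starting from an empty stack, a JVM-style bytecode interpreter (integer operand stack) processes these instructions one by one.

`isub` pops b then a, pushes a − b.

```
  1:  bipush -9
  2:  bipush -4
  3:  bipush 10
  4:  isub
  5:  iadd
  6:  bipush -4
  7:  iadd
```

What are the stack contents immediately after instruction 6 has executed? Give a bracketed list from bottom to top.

[-23, -4]

bipush -9 -> [-9]
bipush -4 -> [-9, -4]
bipush 10 -> [-9, -4, 10]
isub      -> [-9, -14]
iadd      -> [-23]
bipush -4 -> [-23, -4]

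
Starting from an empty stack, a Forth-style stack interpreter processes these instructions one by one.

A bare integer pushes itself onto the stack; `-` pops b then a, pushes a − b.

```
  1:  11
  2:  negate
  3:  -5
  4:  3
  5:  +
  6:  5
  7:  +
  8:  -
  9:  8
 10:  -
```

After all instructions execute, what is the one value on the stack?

-22

11     -> [11]
negate -> [-11]
-5     -> [-11, -5]
3      -> [-11, -5, 3]
+      -> [-11, -2]
5      -> [-11, -2, 5]
+      -> [-11, 3]
-      -> [-14]
8      -> [-14, 8]
-      -> [-22]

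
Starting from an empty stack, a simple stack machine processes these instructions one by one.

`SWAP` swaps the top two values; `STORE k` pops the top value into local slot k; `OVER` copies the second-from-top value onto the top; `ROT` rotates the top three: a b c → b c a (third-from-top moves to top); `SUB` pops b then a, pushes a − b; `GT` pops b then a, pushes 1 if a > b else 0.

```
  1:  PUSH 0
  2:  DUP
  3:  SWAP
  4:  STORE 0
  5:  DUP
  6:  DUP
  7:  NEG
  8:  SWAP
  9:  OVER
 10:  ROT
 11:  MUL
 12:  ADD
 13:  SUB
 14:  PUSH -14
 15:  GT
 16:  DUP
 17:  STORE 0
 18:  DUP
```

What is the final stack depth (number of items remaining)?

2

PUSH 0    [0]
DUP       [0, 0]
SWAP      [0, 0]
STORE 0   [0]
DUP       [0, 0]
DUP       [0, 0, 0]
NEG       [0, 0, 0]
SWAP      [0, 0, 0]
OVER      [0, 0, 0, 0]
ROT       [0, 0, 0, 0]
MUL       [0, 0, 0]
ADD       [0, 0]
SUB       [0]
PUSH -14  [0, -14]
GT        [1]
DUP       [1, 1]
STORE 0   [1]
DUP       [1, 1]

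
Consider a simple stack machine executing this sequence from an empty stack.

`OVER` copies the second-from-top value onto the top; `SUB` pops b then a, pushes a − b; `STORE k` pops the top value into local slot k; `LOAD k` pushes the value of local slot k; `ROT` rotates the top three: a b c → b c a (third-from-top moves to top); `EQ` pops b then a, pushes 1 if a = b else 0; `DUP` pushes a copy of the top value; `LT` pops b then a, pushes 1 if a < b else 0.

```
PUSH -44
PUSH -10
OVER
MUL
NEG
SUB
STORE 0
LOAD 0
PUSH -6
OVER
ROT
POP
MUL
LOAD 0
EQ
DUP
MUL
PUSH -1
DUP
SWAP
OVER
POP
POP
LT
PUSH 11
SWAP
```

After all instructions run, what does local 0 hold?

PUSH -44 → -44
PUSH -10 → -44 -10
OVER     → -44 -10 -44
MUL      → -44 440
NEG      → -44 -440
SUB      → 396
STORE 0  → (empty)
LOAD 0   → 396
PUSH -6  → 396 -6
OVER     → 396 -6 396
ROT      → -6 396 396
POP      → -6 396
MUL      → -2376
LOAD 0   → -2376 396
EQ       → 0
DUP      → 0 0
MUL      → 0
PUSH -1  → 0 -1
DUP      → 0 -1 -1
SWAP     → 0 -1 -1
OVER     → 0 -1 -1 -1
POP      → 0 -1 -1
POP      → 0 -1
LT       → 0
PUSH 11  → 0 11
SWAP     → 11 0

396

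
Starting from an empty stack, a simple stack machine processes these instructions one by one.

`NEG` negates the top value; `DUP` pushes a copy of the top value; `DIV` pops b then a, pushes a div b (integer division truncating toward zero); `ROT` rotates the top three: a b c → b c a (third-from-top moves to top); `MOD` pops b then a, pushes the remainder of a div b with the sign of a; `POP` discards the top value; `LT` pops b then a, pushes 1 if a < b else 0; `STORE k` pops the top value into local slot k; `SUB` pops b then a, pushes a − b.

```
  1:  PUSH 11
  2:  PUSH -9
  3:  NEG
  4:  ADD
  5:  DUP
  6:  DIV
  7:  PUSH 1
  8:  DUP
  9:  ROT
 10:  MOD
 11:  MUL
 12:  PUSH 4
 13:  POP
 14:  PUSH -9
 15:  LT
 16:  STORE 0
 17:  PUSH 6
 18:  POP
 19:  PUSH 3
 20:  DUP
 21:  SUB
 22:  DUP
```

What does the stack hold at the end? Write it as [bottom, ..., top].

[0, 0]

PUSH 11 : 11
PUSH -9 : 11 -9
NEG     : 11 9
ADD     : 20
DUP     : 20 20
DIV     : 1
PUSH 1  : 1 1
DUP     : 1 1 1
ROT     : 1 1 1
MOD     : 1 0
MUL     : 0
PUSH 4  : 0 4
POP     : 0
PUSH -9 : 0 -9
LT      : 0
STORE 0 : (empty)
PUSH 6  : 6
POP     : (empty)
PUSH 3  : 3
DUP     : 3 3
SUB     : 0
DUP     : 0 0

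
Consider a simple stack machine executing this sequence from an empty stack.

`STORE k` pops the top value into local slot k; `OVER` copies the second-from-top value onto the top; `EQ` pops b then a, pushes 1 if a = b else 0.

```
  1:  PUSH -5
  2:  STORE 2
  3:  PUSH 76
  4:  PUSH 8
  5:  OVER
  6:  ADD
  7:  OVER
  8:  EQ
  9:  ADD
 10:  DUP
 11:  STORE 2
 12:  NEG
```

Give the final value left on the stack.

-76

PUSH -5  -5
STORE 2  (empty)
PUSH 76  76
PUSH 8   76 8
OVER     76 8 76
ADD      76 84
OVER     76 84 76
EQ       76 0
ADD      76
DUP      76 76
STORE 2  76
NEG      -76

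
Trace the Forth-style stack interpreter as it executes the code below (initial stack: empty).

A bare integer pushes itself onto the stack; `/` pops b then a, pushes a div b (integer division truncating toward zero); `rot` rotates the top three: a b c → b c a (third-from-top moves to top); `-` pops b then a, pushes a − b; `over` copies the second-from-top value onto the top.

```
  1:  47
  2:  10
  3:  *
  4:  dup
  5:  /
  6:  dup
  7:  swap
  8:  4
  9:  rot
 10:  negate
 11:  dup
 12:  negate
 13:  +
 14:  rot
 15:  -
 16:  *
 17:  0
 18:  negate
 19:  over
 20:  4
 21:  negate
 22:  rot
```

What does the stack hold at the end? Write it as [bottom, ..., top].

[-4, -4, -4, 0]

47     -> [47]
10     -> [47, 10]
*      -> [470]
dup    -> [470, 470]
/      -> [1]
dup    -> [1, 1]
swap   -> [1, 1]
4      -> [1, 1, 4]
rot    -> [1, 4, 1]
negate -> [1, 4, -1]
dup    -> [1, 4, -1, -1]
negate -> [1, 4, -1, 1]
+      -> [1, 4, 0]
rot    -> [4, 0, 1]
-      -> [4, -1]
*      -> [-4]
0      -> [-4, 0]
negate -> [-4, 0]
over   -> [-4, 0, -4]
4      -> [-4, 0, -4, 4]
negate -> [-4, 0, -4, -4]
rot    -> [-4, -4, -4, 0]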